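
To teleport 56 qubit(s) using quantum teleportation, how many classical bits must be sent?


Quantum teleportation requires 2 classical bits per qubit teleported.
56 qubit(s) -> 2 * 56 = 112 classical bits

112


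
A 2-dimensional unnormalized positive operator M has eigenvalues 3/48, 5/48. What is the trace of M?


tr(M) = sum of eigenvalues
= 3/48 + 5/48
= 8/48
= 0.1667

0.1667


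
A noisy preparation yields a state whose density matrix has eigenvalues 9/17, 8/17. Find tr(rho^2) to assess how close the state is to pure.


tr(rho^2) = sum of eigenvalues squared
= (9/17)^2 + (8/17)^2
= (81 + 64) / 289
= 145/289
= 0.5017

0.5017


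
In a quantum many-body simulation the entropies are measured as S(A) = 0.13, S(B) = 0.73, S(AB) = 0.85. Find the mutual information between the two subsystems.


I(A:B) = S(A) + S(B) - S(AB)
= 0.13 + 0.73 - 0.85
= 0.0100

0.0100


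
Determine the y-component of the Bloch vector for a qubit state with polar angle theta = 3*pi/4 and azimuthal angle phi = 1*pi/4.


theta = 2.3562, phi = 0.7854
r_y = sin(theta)*sin(phi) = 0.7071 * 0.7071
r_y = 0.5000

0.5000


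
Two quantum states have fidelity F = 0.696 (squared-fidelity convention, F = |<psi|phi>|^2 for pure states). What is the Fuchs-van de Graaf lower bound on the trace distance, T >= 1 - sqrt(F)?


Fuchs-van de Graaf (squared-fidelity convention): 1 - sqrt(F) <= T <= sqrt(1 - F).
Lower bound: T >= 1 - sqrt(F)
sqrt(F) = sqrt(0.696) = 0.8343
T >= 1 - 0.8343
T >= 0.1657

0.1657


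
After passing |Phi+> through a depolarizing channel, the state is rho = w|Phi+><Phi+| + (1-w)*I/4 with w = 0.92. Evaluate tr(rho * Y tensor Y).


|Phi+> = (|00> + |11>)/sqrt(2)
For the pure Bell state, <Y_A Y_B> = -1 (Bell-state Pauli correlator).
The maximally-mixed part I/4 has tr(I/4 * P tensor P) = 0 for any traceless Pauli P.
So <Y_A Y_B>_rho = w * (-1) + (1 - w) * 0
= 0.92 * (-1)
= -0.9200

-0.9200


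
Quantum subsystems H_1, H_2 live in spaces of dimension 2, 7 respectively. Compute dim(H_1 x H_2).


dim(H_1 x H_2) = 2 * 7
= 14

14


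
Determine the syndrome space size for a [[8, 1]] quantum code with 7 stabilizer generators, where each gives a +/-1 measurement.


Each stabilizer generator gives a binary (+1 or -1) measurement outcome.
With 7 independent generators:
Total syndromes = 2^7
= 128

128


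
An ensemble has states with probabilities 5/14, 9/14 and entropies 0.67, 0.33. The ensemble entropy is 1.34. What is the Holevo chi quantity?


chi = S(rho) - sum_i p_i * S(rho_i)
Weighted entropy = 5/14 * 0.67 + 9/14 * 0.33
= 0.4514
chi = 1.34 - 0.4514
= 0.8886

0.8886


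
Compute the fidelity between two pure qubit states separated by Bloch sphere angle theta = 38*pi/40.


For states separated by angle theta on Bloch sphere:
F = cos^2(theta/2)
theta = 38*pi/40 = 2.9845
theta/2 = 1.4923
cos(theta/2) = 0.0785
F = 0.0062

0.0062


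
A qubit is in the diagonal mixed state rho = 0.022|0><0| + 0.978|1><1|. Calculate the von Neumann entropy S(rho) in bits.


S = -p*log2(p) - (1-p)*log2(1-p)
p = 0.0220, 1-p = 0.9780
= -0.0220 * log2(0.0220) - 0.9780 * log2(0.9780)
= -(-0.1211) - (-0.0314)
= 0.1525

0.1525


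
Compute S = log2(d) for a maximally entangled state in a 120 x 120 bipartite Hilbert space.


For a maximally entangled state in d x d:
S = log2(d) = log2(120)
= 6.9069

6.9069


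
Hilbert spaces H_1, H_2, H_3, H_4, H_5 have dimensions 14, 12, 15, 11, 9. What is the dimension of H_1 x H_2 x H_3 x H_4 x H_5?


dim(H_1 x H_2 x H_3 x H_4 x H_5) = 14 * 12 * 15 * 11 * 9
= 168 * 15 * 11 * 9
= 2520 * 11 * 9
= 27720 * 9
= 249480

249480


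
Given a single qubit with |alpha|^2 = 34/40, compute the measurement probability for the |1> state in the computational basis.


|alpha|^2 = 34/40 = 0.8500
|beta|^2 = 1 - 34/40 = 6/40 = 0.1500
P(|1>) = |beta|^2 = 0.1500

0.1500


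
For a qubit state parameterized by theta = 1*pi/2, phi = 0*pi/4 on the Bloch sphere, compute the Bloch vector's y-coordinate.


theta = 1.5708, phi = 0.0000
r_y = sin(theta)*sin(phi) = 1.0000 * 0.0000
r_y = 0.0000

0.0000


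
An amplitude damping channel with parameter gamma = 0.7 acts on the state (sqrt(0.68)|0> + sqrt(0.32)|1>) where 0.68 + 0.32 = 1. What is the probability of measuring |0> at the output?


For amplitude damping with parameter gamma on state sqrt(a)|0> + sqrt(b)|1>:
alpha^2 = 0.68, beta^2 = 0.32
P(|0>) = alpha^2 + gamma * beta^2
= 0.68 + 0.7 * 0.32
= 0.68 + 0.2240
= 0.9040

0.9040


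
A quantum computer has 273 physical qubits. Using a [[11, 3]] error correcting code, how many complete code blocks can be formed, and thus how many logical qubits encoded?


Each code block uses 11 physical qubits for 3 logical qubit(s).
Number of complete blocks = floor(273 / 11) = 24
Logical qubits = 24 * 3
= 72

72


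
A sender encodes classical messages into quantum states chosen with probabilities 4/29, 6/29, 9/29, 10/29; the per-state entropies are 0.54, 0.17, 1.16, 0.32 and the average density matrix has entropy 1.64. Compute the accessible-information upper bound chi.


chi = S(rho) - sum_i p_i * S(rho_i)
Weighted entropy = 4/29 * 0.54 + 6/29 * 0.17 + 9/29 * 1.16 + 10/29 * 0.32
= 0.5800
chi = 1.64 - 0.5800
= 1.0600

1.0600


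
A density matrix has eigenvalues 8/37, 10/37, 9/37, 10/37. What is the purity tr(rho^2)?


tr(rho^2) = sum of eigenvalues squared
= (8/37)^2 + (10/37)^2 + (9/37)^2 + (10/37)^2
= (64 + 100 + 81 + 100) / 1369
= 345/1369
= 0.2520

0.2520


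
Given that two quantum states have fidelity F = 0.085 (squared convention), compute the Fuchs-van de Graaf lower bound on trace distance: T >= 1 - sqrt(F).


Fuchs-van de Graaf (squared-fidelity convention): 1 - sqrt(F) <= T <= sqrt(1 - F).
Lower bound: T >= 1 - sqrt(F)
sqrt(F) = sqrt(0.085) = 0.2915
T >= 1 - 0.2915
T >= 0.7085

0.7085


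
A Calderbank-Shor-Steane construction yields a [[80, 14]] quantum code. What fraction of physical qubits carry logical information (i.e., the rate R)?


Code rate R = k/n
= 14/80
= 0.1750

0.1750


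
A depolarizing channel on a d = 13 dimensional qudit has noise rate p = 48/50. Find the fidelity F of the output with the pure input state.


F = (1-p) + p/d
= (1 - 0.9600) + 0.9600/13
= 0.0400 + 0.0738
= 0.1138

0.1138


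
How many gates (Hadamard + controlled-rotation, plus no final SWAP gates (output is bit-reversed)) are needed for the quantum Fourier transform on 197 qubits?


Hadamard gates: 197
Controlled rotations: n*(n-1)/2 = 197*196/2 = 19306
SWAP gates: 0 (omitted)
Total = 197 + 19306
= 19503

19503


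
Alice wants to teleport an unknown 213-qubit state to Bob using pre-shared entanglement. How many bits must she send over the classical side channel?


Quantum teleportation requires 2 classical bits per qubit teleported.
213 qubit(s) -> 2 * 213 = 426 classical bits

426


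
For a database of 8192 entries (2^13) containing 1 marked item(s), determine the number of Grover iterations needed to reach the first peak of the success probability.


After j Grover iterations the success probability is P(j) = sin^2((2j+1)*theta), where sin(theta) = sqrt(k/N).
N = 2^13 = 8192, k = 1
sin(theta) = sqrt(k/N) = 0.01104854346
theta = arcsin(sqrt(k/N)) = 0.01104876825 rad
P(j) reaches its first maximum when (2j+1)*theta is as close as possible to pi/2, i.e. j = round(pi/(4*theta) - 1/2).
pi/(4*theta) - 1/2 = 70.5847
(For comparison, the common estimate pi/4 * sqrt(N/k) = 71.0861; the exact maximiser is used here.)
Optimal iterations = 71

71


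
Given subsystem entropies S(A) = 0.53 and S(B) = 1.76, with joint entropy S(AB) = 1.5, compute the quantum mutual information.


I(A:B) = S(A) + S(B) - S(AB)
= 0.53 + 1.76 - 1.5
= 0.7900

0.7900


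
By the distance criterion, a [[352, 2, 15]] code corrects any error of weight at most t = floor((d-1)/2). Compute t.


Code parameters: [[352, 2, 15]], distance d = 15.
Number of correctable errors = floor((d-1)/2)
= floor((15 - 1)/2)
= floor(14/2)
= 7

7


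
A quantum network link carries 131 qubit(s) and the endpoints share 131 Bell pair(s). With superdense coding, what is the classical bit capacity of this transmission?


Superdense coding allows 2 classical bits per shared entangled pair.
131 pair(s) -> 2 * 131 = 262 classical bits

262


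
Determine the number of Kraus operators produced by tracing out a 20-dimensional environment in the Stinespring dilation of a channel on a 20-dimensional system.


Tracing out the environment in an orthonormal basis {|i>_E} gives Kraus operators K_i = <i|_E U |0>_E.
Number of Kraus operators = dim(H_env) = d_env
= 20

20


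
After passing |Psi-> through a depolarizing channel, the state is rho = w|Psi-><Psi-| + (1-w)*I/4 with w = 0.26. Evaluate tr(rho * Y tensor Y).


|Psi-> = (|01> - |10>)/sqrt(2)
For the pure Bell state, <Y_A Y_B> = -1 (Bell-state Pauli correlator).
The maximally-mixed part I/4 has tr(I/4 * P tensor P) = 0 for any traceless Pauli P.
So <Y_A Y_B>_rho = w * (-1) + (1 - w) * 0
= 0.26 * (-1)
= -0.2600

-0.2600


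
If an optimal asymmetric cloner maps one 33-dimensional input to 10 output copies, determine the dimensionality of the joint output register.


Output space = H^(tensor 10) where dim(H) = 33
dim = 33^10
= 1089 (after 2 factors)
= 35937 (after 3 factors)
= 1185921 (after 4 factors)
= 39135393 (after 5 factors)
= 1291467969 (after 6 factors)
= 42618442977 (after 7 factors)
= 1406408618241 (after 8 factors)
= 46411484401953 (after 9 factors)
= 1531578985264449 (after 10 factors)
= 1531578985264449

1531578985264449


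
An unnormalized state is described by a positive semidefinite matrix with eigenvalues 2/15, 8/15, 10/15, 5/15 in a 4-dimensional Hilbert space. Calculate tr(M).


tr(M) = sum of eigenvalues
= 2/15 + 8/15 + 10/15 + 5/15
= 25/15
= 1.6667

1.6667


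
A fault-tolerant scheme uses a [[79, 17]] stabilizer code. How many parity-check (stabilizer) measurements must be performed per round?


For an [[n,k]] stabilizer code:
Number of stabilizer generators = n - k
= 79 - 17
= 62

62


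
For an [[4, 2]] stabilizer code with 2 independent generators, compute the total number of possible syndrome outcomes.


Each stabilizer generator gives a binary (+1 or -1) measurement outcome.
With 2 independent generators:
Total syndromes = 2^2
= 4

4


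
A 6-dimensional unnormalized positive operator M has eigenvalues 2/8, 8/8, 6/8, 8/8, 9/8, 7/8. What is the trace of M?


tr(M) = sum of eigenvalues
= 2/8 + 8/8 + 6/8 + 8/8 + 9/8 + 7/8
= 40/8
= 5.0000

5.0000


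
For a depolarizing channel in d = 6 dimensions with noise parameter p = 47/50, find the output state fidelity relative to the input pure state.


F = (1-p) + p/d
= (1 - 0.9400) + 0.9400/6
= 0.0600 + 0.1567
= 0.2167

0.2167


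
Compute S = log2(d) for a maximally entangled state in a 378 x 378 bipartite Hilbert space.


For a maximally entangled state in d x d:
S = log2(d) = log2(378)
= 8.5622

8.5622


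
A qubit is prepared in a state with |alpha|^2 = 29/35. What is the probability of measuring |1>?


|alpha|^2 = 29/35 = 0.8286
|beta|^2 = 1 - 29/35 = 6/35 = 0.1714
P(|1>) = |beta|^2 = 0.1714

0.1714


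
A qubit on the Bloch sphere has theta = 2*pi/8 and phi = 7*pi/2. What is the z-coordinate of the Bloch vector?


theta = 0.7854, phi = 10.9956
r_z = cos(theta) = 0.7071

0.7071


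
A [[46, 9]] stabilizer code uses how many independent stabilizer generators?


For an [[n,k]] stabilizer code:
Number of stabilizer generators = n - k
= 46 - 9
= 37

37


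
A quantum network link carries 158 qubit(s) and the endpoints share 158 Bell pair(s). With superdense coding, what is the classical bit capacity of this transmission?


Superdense coding allows 2 classical bits per shared entangled pair.
158 pair(s) -> 2 * 158 = 316 classical bits

316


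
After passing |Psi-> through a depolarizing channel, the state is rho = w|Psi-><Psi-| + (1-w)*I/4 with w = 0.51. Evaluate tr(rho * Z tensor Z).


|Psi-> = (|01> - |10>)/sqrt(2)
For the pure Bell state, <Z_A Z_B> = -1 (Bell-state Pauli correlator).
The maximally-mixed part I/4 has tr(I/4 * P tensor P) = 0 for any traceless Pauli P.
So <Z_A Z_B>_rho = w * (-1) + (1 - w) * 0
= 0.51 * (-1)
= -0.5100

-0.5100


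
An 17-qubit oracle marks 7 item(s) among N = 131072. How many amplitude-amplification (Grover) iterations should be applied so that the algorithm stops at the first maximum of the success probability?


After j Grover iterations the success probability is P(j) = sin^2((2j+1)*theta), where sin(theta) = sqrt(k/N).
N = 2^17 = 131072, k = 7
sin(theta) = sqrt(k/N) = 0.007307924584
theta = arcsin(sqrt(k/N)) = 0.007307989633 rad
P(j) reaches its first maximum when (2j+1)*theta is as close as possible to pi/2, i.e. j = round(pi/(4*theta) - 1/2).
pi/(4*theta) - 1/2 = 106.9712
(For comparison, the common estimate pi/4 * sqrt(N/k) = 107.4721; the exact maximiser is used here.)
Optimal iterations = 107

107


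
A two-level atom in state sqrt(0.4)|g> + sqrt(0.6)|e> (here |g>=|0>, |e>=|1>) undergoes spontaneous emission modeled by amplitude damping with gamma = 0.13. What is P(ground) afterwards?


For amplitude damping with parameter gamma on state sqrt(a)|0> + sqrt(b)|1>:
alpha^2 = 0.4, beta^2 = 0.6
P(|0>) = alpha^2 + gamma * beta^2
= 0.4 + 0.13 * 0.6
= 0.4 + 0.0780
= 0.4780

0.4780


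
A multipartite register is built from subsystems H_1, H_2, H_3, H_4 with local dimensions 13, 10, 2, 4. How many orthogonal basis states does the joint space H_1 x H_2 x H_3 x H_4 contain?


dim(H_1 x H_2 x H_3 x H_4) = 13 * 10 * 2 * 4
= 130 * 2 * 4
= 260 * 4
= 1040

1040


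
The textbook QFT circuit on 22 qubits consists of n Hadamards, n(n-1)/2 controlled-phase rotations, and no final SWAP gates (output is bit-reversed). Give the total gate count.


Hadamard gates: 22
Controlled rotations: n*(n-1)/2 = 22*21/2 = 231
SWAP gates: 0 (omitted)
Total = 22 + 231
= 253

253


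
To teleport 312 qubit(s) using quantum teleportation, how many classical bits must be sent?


Quantum teleportation requires 2 classical bits per qubit teleported.
312 qubit(s) -> 2 * 312 = 624 classical bits

624


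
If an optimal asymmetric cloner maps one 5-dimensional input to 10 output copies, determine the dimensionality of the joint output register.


Output space = H^(tensor 10) where dim(H) = 5
dim = 5^10
= 25 (after 2 factors)
= 125 (after 3 factors)
= 625 (after 4 factors)
= 3125 (after 5 factors)
= 15625 (after 6 factors)
= 78125 (after 7 factors)
= 390625 (after 8 factors)
= 1953125 (after 9 factors)
= 9765625 (after 10 factors)
= 9765625

9765625


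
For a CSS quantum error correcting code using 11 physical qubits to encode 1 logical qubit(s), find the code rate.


Code rate R = k/n
= 1/11
= 0.0909

0.0909


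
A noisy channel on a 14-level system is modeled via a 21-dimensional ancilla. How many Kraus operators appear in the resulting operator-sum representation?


Tracing out the environment in an orthonormal basis {|i>_E} gives Kraus operators K_i = <i|_E U |0>_E.
Number of Kraus operators = dim(H_env) = d_env
= 21

21


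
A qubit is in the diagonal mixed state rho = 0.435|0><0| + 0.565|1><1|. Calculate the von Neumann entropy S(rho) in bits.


S = -p*log2(p) - (1-p)*log2(1-p)
p = 0.4350, 1-p = 0.5650
= -0.4350 * log2(0.4350) - 0.5650 * log2(0.5650)
= -(-0.5224) - (-0.4654)
= 0.9878

0.9878


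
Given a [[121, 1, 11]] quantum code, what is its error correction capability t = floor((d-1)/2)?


Code parameters: [[121, 1, 11]], distance d = 11.
Number of correctable errors = floor((d-1)/2)
= floor((11 - 1)/2)
= floor(10/2)
= 5

5


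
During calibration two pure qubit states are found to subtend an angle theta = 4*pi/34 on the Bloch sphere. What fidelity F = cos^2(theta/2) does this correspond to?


For states separated by angle theta on Bloch sphere:
F = cos^2(theta/2)
theta = 4*pi/34 = 0.3696
theta/2 = 0.1848
cos(theta/2) = 0.9830
F = 0.9662

0.9662


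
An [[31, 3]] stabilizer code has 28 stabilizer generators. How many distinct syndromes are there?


Each stabilizer generator gives a binary (+1 or -1) measurement outcome.
With 28 independent generators:
Total syndromes = 2^28
= 268435456

268435456


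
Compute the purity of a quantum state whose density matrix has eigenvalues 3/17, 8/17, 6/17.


tr(rho^2) = sum of eigenvalues squared
= (3/17)^2 + (8/17)^2 + (6/17)^2
= (9 + 64 + 36) / 289
= 109/289
= 0.3772

0.3772


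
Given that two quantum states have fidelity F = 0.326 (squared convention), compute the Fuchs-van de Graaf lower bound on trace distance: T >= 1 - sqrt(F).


Fuchs-van de Graaf (squared-fidelity convention): 1 - sqrt(F) <= T <= sqrt(1 - F).
Lower bound: T >= 1 - sqrt(F)
sqrt(F) = sqrt(0.326) = 0.5710
T >= 1 - 0.5710
T >= 0.4290

0.4290


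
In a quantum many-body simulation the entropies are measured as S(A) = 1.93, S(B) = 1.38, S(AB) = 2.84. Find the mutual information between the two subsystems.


I(A:B) = S(A) + S(B) - S(AB)
= 1.93 + 1.38 - 2.84
= 0.4700

0.4700


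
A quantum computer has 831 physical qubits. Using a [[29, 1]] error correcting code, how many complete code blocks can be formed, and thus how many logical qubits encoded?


Each code block uses 29 physical qubits for 1 logical qubit(s).
Number of complete blocks = floor(831 / 29) = 28
Logical qubits = 28 * 1
= 28

28


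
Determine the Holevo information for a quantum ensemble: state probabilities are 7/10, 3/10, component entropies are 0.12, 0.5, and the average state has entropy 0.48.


chi = S(rho) - sum_i p_i * S(rho_i)
Weighted entropy = 7/10 * 0.12 + 3/10 * 0.5
= 0.2340
chi = 0.48 - 0.2340
= 0.2460

0.2460


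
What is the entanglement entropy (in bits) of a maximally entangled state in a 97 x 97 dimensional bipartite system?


For a maximally entangled state in d x d:
S = log2(d) = log2(97)
= 6.5999

6.5999


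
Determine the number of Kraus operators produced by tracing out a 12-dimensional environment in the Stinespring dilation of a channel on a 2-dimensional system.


Tracing out the environment in an orthonormal basis {|i>_E} gives Kraus operators K_i = <i|_E U |0>_E.
Number of Kraus operators = dim(H_env) = d_env
= 12

12


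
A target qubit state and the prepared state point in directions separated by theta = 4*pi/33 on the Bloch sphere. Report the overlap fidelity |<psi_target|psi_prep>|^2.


For states separated by angle theta on Bloch sphere:
F = cos^2(theta/2)
theta = 4*pi/33 = 0.3808
theta/2 = 0.1904
cos(theta/2) = 0.9819
F = 0.9642

0.9642


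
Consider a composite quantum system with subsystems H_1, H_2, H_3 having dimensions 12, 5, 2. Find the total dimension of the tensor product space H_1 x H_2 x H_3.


dim(H_1 x H_2 x H_3) = 12 * 5 * 2
= 60 * 2
= 120

120


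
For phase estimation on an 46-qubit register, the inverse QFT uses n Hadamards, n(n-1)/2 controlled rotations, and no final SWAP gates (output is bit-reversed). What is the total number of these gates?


Hadamard gates: 46
Controlled rotations: n*(n-1)/2 = 46*45/2 = 1035
SWAP gates: 0 (omitted)
Total = 46 + 1035
= 1081

1081


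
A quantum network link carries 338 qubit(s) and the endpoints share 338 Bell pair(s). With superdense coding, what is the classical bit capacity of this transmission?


Superdense coding allows 2 classical bits per shared entangled pair.
338 pair(s) -> 2 * 338 = 676 classical bits

676


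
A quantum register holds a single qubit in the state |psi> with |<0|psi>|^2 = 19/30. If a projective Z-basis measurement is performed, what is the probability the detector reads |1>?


|alpha|^2 = 19/30 = 0.6333
|beta|^2 = 1 - 19/30 = 11/30 = 0.3667
P(|1>) = |beta|^2 = 0.3667

0.3667


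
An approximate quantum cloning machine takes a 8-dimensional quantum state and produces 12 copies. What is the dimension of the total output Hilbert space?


Output space = H^(tensor 12) where dim(H) = 8
dim = 8^12
= 64 (after 2 factors)
= 512 (after 3 factors)
= 4096 (after 4 factors)
= 32768 (after 5 factors)
= 262144 (after 6 factors)
= 2097152 (after 7 factors)
= 16777216 (after 8 factors)
= 134217728 (after 9 factors)
= 1073741824 (after 10 factors)
= 8589934592 (after 11 factors)
= 68719476736 (after 12 factors)
= 68719476736

68719476736


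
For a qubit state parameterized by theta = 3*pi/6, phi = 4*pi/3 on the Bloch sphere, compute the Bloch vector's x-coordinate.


theta = 1.5708, phi = 4.1888
r_x = sin(theta)*cos(phi) = 1.0000 * -0.5000
r_x = -0.5000

-0.5000


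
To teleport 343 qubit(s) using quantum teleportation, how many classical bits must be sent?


Quantum teleportation requires 2 classical bits per qubit teleported.
343 qubit(s) -> 2 * 343 = 686 classical bits

686


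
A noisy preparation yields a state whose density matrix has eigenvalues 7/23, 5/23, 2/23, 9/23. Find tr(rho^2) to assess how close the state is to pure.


tr(rho^2) = sum of eigenvalues squared
= (7/23)^2 + (5/23)^2 + (2/23)^2 + (9/23)^2
= (49 + 25 + 4 + 81) / 529
= 159/529
= 0.3006

0.3006


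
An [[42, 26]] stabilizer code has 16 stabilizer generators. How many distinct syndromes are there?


Each stabilizer generator gives a binary (+1 or -1) measurement outcome.
With 16 independent generators:
Total syndromes = 2^16
= 65536

65536


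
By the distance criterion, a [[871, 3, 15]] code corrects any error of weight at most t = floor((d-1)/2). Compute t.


Code parameters: [[871, 3, 15]], distance d = 15.
Number of correctable errors = floor((d-1)/2)
= floor((15 - 1)/2)
= floor(14/2)
= 7

7


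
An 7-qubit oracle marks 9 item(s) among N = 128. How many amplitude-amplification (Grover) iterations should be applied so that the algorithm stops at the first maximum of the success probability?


After j Grover iterations the success probability is P(j) = sin^2((2j+1)*theta), where sin(theta) = sqrt(k/N).
N = 2^7 = 128, k = 9
sin(theta) = sqrt(k/N) = 0.2651650429
theta = arcsin(sqrt(k/N)) = 0.2683750886 rad
P(j) reaches its first maximum when (2j+1)*theta is as close as possible to pi/2, i.e. j = round(pi/(4*theta) - 1/2).
pi/(4*theta) - 1/2 = 2.4265
(For comparison, the common estimate pi/4 * sqrt(N/k) = 2.9619; the exact maximiser is used here.)
Optimal iterations = 2

2


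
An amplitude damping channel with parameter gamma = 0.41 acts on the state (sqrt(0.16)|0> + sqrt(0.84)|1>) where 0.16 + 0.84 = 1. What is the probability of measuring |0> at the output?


For amplitude damping with parameter gamma on state sqrt(a)|0> + sqrt(b)|1>:
alpha^2 = 0.16, beta^2 = 0.84
P(|0>) = alpha^2 + gamma * beta^2
= 0.16 + 0.41 * 0.84
= 0.16 + 0.3444
= 0.5044

0.5044


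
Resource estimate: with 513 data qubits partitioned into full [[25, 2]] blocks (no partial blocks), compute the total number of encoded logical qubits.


Each code block uses 25 physical qubits for 2 logical qubit(s).
Number of complete blocks = floor(513 / 25) = 20
Logical qubits = 20 * 2
= 40

40


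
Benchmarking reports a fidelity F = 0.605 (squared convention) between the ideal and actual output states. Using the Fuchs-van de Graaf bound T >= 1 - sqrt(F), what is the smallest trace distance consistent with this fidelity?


Fuchs-van de Graaf (squared-fidelity convention): 1 - sqrt(F) <= T <= sqrt(1 - F).
Lower bound: T >= 1 - sqrt(F)
sqrt(F) = sqrt(0.605) = 0.7778
T >= 1 - 0.7778
T >= 0.2222

0.2222


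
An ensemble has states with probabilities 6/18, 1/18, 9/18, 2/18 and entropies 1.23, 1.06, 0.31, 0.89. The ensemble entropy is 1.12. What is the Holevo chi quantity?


chi = S(rho) - sum_i p_i * S(rho_i)
Weighted entropy = 6/18 * 1.23 + 1/18 * 1.06 + 9/18 * 0.31 + 2/18 * 0.89
= 0.7228
chi = 1.12 - 0.7228
= 0.3972

0.3972


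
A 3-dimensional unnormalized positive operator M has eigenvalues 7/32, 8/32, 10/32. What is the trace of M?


tr(M) = sum of eigenvalues
= 7/32 + 8/32 + 10/32
= 25/32
= 0.7812

0.7812


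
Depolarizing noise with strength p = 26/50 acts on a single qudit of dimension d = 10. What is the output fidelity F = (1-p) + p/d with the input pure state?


F = (1-p) + p/d
= (1 - 0.5200) + 0.5200/10
= 0.4800 + 0.0520
= 0.5320

0.5320


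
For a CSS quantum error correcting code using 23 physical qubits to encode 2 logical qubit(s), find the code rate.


Code rate R = k/n
= 2/23
= 0.0870

0.0870


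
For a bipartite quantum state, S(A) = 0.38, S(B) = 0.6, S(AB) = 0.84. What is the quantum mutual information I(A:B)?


I(A:B) = S(A) + S(B) - S(AB)
= 0.38 + 0.6 - 0.84
= 0.1400

0.1400


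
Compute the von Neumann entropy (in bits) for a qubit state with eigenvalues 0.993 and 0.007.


S = -p*log2(p) - (1-p)*log2(1-p)
p = 0.9930, 1-p = 0.0070
= -0.9930 * log2(0.9930) - 0.0070 * log2(0.0070)
= -(-0.0101) - (-0.0501)
= 0.0602

0.0602


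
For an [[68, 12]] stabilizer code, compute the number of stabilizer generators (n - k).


For an [[n,k]] stabilizer code:
Number of stabilizer generators = n - k
= 68 - 12
= 56

56


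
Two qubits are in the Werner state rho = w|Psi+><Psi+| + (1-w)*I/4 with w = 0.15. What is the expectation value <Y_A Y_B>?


|Psi+> = (|01> + |10>)/sqrt(2)
For the pure Bell state, <Y_A Y_B> = +1 (Bell-state Pauli correlator).
The maximally-mixed part I/4 has tr(I/4 * P tensor P) = 0 for any traceless Pauli P.
So <Y_A Y_B>_rho = w * (+1) + (1 - w) * 0
= 0.15 * (+1)
= 0.1500

0.1500


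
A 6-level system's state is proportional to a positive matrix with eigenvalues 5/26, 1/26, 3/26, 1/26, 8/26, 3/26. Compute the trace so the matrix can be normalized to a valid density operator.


tr(M) = sum of eigenvalues
= 5/26 + 1/26 + 3/26 + 1/26 + 8/26 + 3/26
= 21/26
= 0.8077

0.8077


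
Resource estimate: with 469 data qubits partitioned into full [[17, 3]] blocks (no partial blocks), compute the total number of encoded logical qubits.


Each code block uses 17 physical qubits for 3 logical qubit(s).
Number of complete blocks = floor(469 / 17) = 27
Logical qubits = 27 * 3
= 81

81


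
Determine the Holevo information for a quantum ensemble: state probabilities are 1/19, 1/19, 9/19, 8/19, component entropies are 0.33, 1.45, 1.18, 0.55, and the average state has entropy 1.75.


chi = S(rho) - sum_i p_i * S(rho_i)
Weighted entropy = 1/19 * 0.33 + 1/19 * 1.45 + 9/19 * 1.18 + 8/19 * 0.55
= 0.8842
chi = 1.75 - 0.8842
= 0.8658

0.8658


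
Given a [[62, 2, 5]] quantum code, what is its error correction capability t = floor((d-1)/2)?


Code parameters: [[62, 2, 5]], distance d = 5.
Number of correctable errors = floor((d-1)/2)
= floor((5 - 1)/2)
= floor(4/2)
= 2

2


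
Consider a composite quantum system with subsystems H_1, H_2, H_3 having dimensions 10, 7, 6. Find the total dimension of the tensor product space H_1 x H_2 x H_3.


dim(H_1 x H_2 x H_3) = 10 * 7 * 6
= 70 * 6
= 420

420


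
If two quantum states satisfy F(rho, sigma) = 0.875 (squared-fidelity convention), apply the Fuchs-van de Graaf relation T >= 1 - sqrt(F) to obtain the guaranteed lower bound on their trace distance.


Fuchs-van de Graaf (squared-fidelity convention): 1 - sqrt(F) <= T <= sqrt(1 - F).
Lower bound: T >= 1 - sqrt(F)
sqrt(F) = sqrt(0.875) = 0.9354
T >= 1 - 0.9354
T >= 0.0646

0.0646


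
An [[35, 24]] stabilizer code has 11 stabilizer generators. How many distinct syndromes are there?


Each stabilizer generator gives a binary (+1 or -1) measurement outcome.
With 11 independent generators:
Total syndromes = 2^11
= 2048

2048


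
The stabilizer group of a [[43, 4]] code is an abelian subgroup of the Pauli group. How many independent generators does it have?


For an [[n,k]] stabilizer code:
Number of stabilizer generators = n - k
= 43 - 4
= 39

39


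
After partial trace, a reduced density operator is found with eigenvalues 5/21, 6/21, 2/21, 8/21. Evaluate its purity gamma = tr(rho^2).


tr(rho^2) = sum of eigenvalues squared
= (5/21)^2 + (6/21)^2 + (2/21)^2 + (8/21)^2
= (25 + 36 + 4 + 64) / 441
= 129/441
= 0.2925

0.2925


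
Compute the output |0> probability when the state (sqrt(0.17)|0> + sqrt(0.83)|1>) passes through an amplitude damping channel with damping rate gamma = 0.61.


For amplitude damping with parameter gamma on state sqrt(a)|0> + sqrt(b)|1>:
alpha^2 = 0.17, beta^2 = 0.83
P(|0>) = alpha^2 + gamma * beta^2
= 0.17 + 0.61 * 0.83
= 0.17 + 0.5063
= 0.6763

0.6763


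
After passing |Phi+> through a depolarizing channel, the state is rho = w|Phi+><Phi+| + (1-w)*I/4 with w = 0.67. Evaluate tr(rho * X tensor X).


|Phi+> = (|00> + |11>)/sqrt(2)
For the pure Bell state, <X_A X_B> = +1 (Bell-state Pauli correlator).
The maximally-mixed part I/4 has tr(I/4 * P tensor P) = 0 for any traceless Pauli P.
So <X_A X_B>_rho = w * (+1) + (1 - w) * 0
= 0.67 * (+1)
= 0.6700

0.6700


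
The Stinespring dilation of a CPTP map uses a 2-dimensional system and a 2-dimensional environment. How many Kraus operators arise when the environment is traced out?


Tracing out the environment in an orthonormal basis {|i>_E} gives Kraus operators K_i = <i|_E U |0>_E.
Number of Kraus operators = dim(H_env) = d_env
= 2

2


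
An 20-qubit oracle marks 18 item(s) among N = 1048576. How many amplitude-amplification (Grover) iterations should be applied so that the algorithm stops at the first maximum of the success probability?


After j Grover iterations the success probability is P(j) = sin^2((2j+1)*theta), where sin(theta) = sqrt(k/N).
N = 2^20 = 1048576, k = 18
sin(theta) = sqrt(k/N) = 0.004143203796
theta = arcsin(sqrt(k/N)) = 0.00414321565 rad
P(j) reaches its first maximum when (2j+1)*theta is as close as possible to pi/2, i.e. j = round(pi/(4*theta) - 1/2).
pi/(4*theta) - 1/2 = 189.0625
(For comparison, the common estimate pi/4 * sqrt(N/k) = 189.5630; the exact maximiser is used here.)
Optimal iterations = 189

189


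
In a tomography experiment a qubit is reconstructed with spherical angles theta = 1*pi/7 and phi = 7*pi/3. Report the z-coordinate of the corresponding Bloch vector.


theta = 0.4488, phi = 7.3304
r_z = cos(theta) = 0.9010

0.9010


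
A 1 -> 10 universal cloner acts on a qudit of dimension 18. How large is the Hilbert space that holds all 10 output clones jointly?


Output space = H^(tensor 10) where dim(H) = 18
dim = 18^10
= 324 (after 2 factors)
= 5832 (after 3 factors)
= 104976 (after 4 factors)
= 1889568 (after 5 factors)
= 34012224 (after 6 factors)
= 612220032 (after 7 factors)
= 11019960576 (after 8 factors)
= 198359290368 (after 9 factors)
= 3570467226624 (after 10 factors)
= 3570467226624

3570467226624


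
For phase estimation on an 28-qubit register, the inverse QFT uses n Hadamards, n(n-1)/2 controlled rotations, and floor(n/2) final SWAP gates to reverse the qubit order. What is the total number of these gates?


Hadamard gates: 28
Controlled rotations: n*(n-1)/2 = 28*27/2 = 378
SWAP gates: floor(n/2) = floor(28/2) = 14
Total = 28 + 378 + 14
= 420

420


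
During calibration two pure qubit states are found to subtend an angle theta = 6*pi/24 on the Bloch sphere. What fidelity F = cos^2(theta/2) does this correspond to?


For states separated by angle theta on Bloch sphere:
F = cos^2(theta/2)
theta = 6*pi/24 = 0.7854
theta/2 = 0.3927
cos(theta/2) = 0.9239
F = 0.8536

0.8536


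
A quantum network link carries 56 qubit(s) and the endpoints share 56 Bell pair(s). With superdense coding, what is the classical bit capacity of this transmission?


Superdense coding allows 2 classical bits per shared entangled pair.
56 pair(s) -> 2 * 56 = 112 classical bits

112


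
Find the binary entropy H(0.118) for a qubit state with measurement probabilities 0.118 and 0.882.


S = -p*log2(p) - (1-p)*log2(1-p)
p = 0.1180, 1-p = 0.8820
= -0.1180 * log2(0.1180) - 0.8820 * log2(0.8820)
= -(-0.3638) - (-0.1598)
= 0.5236

0.5236


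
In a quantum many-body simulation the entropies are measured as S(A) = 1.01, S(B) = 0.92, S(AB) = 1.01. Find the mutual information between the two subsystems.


I(A:B) = S(A) + S(B) - S(AB)
= 1.01 + 0.92 - 1.01
= 0.9200

0.9200


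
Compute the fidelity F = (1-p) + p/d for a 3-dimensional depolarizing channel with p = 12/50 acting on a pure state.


F = (1-p) + p/d
= (1 - 0.2400) + 0.2400/3
= 0.7600 + 0.0800
= 0.8400

0.8400


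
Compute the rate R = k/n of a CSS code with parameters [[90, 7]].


Code rate R = k/n
= 7/90
= 0.0778

0.0778


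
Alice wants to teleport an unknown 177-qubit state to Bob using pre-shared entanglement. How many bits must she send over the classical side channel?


Quantum teleportation requires 2 classical bits per qubit teleported.
177 qubit(s) -> 2 * 177 = 354 classical bits

354


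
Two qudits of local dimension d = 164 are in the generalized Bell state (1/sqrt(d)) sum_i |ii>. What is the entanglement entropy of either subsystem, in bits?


For a maximally entangled state in d x d:
S = log2(d) = log2(164)
= 7.3576

7.3576


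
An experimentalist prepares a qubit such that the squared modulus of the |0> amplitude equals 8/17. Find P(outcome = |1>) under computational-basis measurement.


|alpha|^2 = 8/17 = 0.4706
|beta|^2 = 1 - 8/17 = 9/17 = 0.5294
P(|1>) = |beta|^2 = 0.5294

0.5294


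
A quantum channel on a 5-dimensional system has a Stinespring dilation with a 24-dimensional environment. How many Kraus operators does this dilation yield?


Tracing out the environment in an orthonormal basis {|i>_E} gives Kraus operators K_i = <i|_E U |0>_E.
Number of Kraus operators = dim(H_env) = d_env
= 24

24


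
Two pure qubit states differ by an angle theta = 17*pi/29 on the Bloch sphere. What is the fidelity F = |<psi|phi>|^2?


For states separated by angle theta on Bloch sphere:
F = cos^2(theta/2)
theta = 17*pi/29 = 1.8416
theta/2 = 0.9208
cos(theta/2) = 0.6052
F = 0.3662

0.3662


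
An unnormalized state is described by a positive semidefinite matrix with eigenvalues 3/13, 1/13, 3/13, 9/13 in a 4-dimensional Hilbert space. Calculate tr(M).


tr(M) = sum of eigenvalues
= 3/13 + 1/13 + 3/13 + 9/13
= 16/13
= 1.2308

1.2308


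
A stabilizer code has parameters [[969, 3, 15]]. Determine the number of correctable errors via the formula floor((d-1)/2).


Code parameters: [[969, 3, 15]], distance d = 15.
Number of correctable errors = floor((d-1)/2)
= floor((15 - 1)/2)
= floor(14/2)
= 7

7


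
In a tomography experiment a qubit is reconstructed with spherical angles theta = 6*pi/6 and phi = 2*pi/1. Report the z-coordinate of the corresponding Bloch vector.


theta = 3.1416, phi = 6.2832
r_z = cos(theta) = -1.0000

-1.0000


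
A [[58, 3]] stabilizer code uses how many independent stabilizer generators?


For an [[n,k]] stabilizer code:
Number of stabilizer generators = n - k
= 58 - 3
= 55

55


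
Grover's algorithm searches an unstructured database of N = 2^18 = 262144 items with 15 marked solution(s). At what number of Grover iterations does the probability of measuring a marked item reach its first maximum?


After j Grover iterations the success probability is P(j) = sin^2((2j+1)*theta), where sin(theta) = sqrt(k/N).
N = 2^18 = 262144, k = 15
sin(theta) = sqrt(k/N) = 0.007564420598
theta = arcsin(sqrt(k/N)) = 0.00756449274 rad
P(j) reaches its first maximum when (2j+1)*theta is as close as possible to pi/2, i.e. j = round(pi/(4*theta) - 1/2).
pi/(4*theta) - 1/2 = 103.3269
(For comparison, the common estimate pi/4 * sqrt(N/k) = 103.8279; the exact maximiser is used here.)
Optimal iterations = 103

103


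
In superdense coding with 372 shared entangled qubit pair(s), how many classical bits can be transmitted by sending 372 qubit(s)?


Superdense coding allows 2 classical bits per shared entangled pair.
372 pair(s) -> 2 * 372 = 744 classical bits

744


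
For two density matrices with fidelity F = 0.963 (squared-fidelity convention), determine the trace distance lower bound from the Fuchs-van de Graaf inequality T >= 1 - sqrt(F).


Fuchs-van de Graaf (squared-fidelity convention): 1 - sqrt(F) <= T <= sqrt(1 - F).
Lower bound: T >= 1 - sqrt(F)
sqrt(F) = sqrt(0.963) = 0.9813
T >= 1 - 0.9813
T >= 0.0187

0.0187


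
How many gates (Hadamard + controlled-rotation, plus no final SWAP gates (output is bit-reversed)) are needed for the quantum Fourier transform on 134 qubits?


Hadamard gates: 134
Controlled rotations: n*(n-1)/2 = 134*133/2 = 8911
SWAP gates: 0 (omitted)
Total = 134 + 8911
= 9045

9045


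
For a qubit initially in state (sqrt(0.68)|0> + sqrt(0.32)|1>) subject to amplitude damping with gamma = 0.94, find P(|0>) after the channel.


For amplitude damping with parameter gamma on state sqrt(a)|0> + sqrt(b)|1>:
alpha^2 = 0.68, beta^2 = 0.32
P(|0>) = alpha^2 + gamma * beta^2
= 0.68 + 0.94 * 0.32
= 0.68 + 0.3008
= 0.9808

0.9808


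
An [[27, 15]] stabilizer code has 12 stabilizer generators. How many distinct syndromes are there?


Each stabilizer generator gives a binary (+1 or -1) measurement outcome.
With 12 independent generators:
Total syndromes = 2^12
= 4096

4096


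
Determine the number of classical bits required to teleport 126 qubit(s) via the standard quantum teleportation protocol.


Quantum teleportation requires 2 classical bits per qubit teleported.
126 qubit(s) -> 2 * 126 = 252 classical bits

252


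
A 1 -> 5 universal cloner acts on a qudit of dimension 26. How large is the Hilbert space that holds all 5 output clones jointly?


Output space = H^(tensor 5) where dim(H) = 26
dim = 26^5
= 676 (after 2 factors)
= 17576 (after 3 factors)
= 456976 (after 4 factors)
= 11881376 (after 5 factors)
= 11881376

11881376


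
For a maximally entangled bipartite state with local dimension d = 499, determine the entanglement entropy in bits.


For a maximally entangled state in d x d:
S = log2(d) = log2(499)
= 8.9629

8.9629


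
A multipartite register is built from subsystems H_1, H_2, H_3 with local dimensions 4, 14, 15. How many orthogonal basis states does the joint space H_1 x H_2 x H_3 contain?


dim(H_1 x H_2 x H_3) = 4 * 14 * 15
= 56 * 15
= 840

840


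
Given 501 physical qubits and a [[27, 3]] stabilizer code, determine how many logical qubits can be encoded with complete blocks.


Each code block uses 27 physical qubits for 3 logical qubit(s).
Number of complete blocks = floor(501 / 27) = 18
Logical qubits = 18 * 3
= 54

54


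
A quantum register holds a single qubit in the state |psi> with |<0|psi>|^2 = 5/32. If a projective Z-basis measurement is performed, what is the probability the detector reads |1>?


|alpha|^2 = 5/32 = 0.1562
|beta|^2 = 1 - 5/32 = 27/32 = 0.8438
P(|1>) = |beta|^2 = 0.8438

0.8438


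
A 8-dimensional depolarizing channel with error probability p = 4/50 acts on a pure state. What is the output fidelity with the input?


F = (1-p) + p/d
= (1 - 0.0800) + 0.0800/8
= 0.9200 + 0.0100
= 0.9300

0.9300


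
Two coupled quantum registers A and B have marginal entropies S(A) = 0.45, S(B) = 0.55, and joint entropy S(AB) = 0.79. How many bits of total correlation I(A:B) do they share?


I(A:B) = S(A) + S(B) - S(AB)
= 0.45 + 0.55 - 0.79
= 0.2100

0.2100


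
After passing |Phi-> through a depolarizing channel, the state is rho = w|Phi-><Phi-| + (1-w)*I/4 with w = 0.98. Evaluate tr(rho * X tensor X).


|Phi-> = (|00> - |11>)/sqrt(2)
For the pure Bell state, <X_A X_B> = -1 (Bell-state Pauli correlator).
The maximally-mixed part I/4 has tr(I/4 * P tensor P) = 0 for any traceless Pauli P.
So <X_A X_B>_rho = w * (-1) + (1 - w) * 0
= 0.98 * (-1)
= -0.9800

-0.9800


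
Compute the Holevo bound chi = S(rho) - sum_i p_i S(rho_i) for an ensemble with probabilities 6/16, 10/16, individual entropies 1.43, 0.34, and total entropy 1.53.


chi = S(rho) - sum_i p_i * S(rho_i)
Weighted entropy = 6/16 * 1.43 + 10/16 * 0.34
= 0.7488
chi = 1.53 - 0.7488
= 0.7812

0.7812


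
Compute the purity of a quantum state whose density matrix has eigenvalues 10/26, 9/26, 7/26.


tr(rho^2) = sum of eigenvalues squared
= (10/26)^2 + (9/26)^2 + (7/26)^2
= (100 + 81 + 49) / 676
= 230/676
= 0.3402

0.3402
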